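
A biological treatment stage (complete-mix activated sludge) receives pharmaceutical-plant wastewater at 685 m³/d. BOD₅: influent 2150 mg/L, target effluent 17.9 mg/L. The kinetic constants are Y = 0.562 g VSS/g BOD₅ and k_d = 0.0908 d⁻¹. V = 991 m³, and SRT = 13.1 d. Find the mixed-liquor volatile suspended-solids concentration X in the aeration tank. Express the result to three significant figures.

From V·X·(1 + k_d·θ_c) = Y·Q·(S₀ − S)·θ_c: X = 0.562 × 685 × (2150 − 17.9) × 13.1 / [991 × (1 + 0.0908 × 13.1)] = 4956 mg/L.

X ≈ 4960 mg/L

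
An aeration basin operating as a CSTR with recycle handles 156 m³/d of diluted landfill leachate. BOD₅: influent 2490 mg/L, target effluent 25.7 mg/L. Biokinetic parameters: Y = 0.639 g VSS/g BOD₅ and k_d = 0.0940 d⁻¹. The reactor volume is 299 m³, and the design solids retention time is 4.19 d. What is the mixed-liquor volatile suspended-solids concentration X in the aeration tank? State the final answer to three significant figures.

X ≈ 2470 mg/L

Solving the biomass balance for X: X = Y Q (S₀−S) θ_c / [V (1+k_d θ_c)] = 0.639 × 156 × (2490 − 25.7) × 4.19 / [299 × (1 + 0.0940 × 4.19)] = 2470 mg/L.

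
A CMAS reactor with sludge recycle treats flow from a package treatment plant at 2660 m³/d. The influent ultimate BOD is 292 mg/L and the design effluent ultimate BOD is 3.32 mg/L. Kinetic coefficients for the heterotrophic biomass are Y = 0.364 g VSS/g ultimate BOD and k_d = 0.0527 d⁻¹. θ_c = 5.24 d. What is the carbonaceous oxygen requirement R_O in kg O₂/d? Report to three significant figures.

R_O ≈ 457 kg O₂/d

The observed yield is Y_obs = Y/(1 + k_d·θ_c) = 0.364 / (1 + 0.0527 × 5.24) = 0.364 / 1.276 = 0.2852 g VSS per g ultimate BOD removed.
Mass of ultimate BOD removed per day: Q(S₀ − S) = 2660 × 288.7 g/m³ = 767.9 kg/d.
Net sludge production P_X = 0.2852 × 767.9 = 219.0 kg VSS/d.
R_O = Q·ΔS − 1.42 P_X = 767.9 − 311.0 = 456.9 kg O₂/d.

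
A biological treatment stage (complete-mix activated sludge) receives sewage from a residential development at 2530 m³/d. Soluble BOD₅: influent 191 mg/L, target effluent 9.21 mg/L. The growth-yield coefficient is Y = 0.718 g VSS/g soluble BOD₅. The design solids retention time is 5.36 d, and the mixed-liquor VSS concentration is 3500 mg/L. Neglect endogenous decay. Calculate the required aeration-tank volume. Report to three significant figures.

Biomass mass balance (decay neglected): V·X = Y·Q·(S₀ − S)·θ_c, so V = 0.718 × 2530 × (191 − 9.21) × 5.36 / 3500 = 505.7 m³.

V ≈ 506 m³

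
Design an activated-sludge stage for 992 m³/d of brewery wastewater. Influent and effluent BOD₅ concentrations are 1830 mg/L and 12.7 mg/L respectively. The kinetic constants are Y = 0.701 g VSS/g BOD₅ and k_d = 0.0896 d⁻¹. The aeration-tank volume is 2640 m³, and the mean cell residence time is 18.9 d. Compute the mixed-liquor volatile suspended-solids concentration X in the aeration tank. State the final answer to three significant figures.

X ≈ 3360 mg/L

From V·X·(1 + k_d·θ_c) = Y·Q·(S₀ − S)·θ_c: X = 0.701 × 992 × (1830 − 12.7) × 18.9 / [2640 × (1 + 0.0896 × 18.9)] = 3359 mg/L.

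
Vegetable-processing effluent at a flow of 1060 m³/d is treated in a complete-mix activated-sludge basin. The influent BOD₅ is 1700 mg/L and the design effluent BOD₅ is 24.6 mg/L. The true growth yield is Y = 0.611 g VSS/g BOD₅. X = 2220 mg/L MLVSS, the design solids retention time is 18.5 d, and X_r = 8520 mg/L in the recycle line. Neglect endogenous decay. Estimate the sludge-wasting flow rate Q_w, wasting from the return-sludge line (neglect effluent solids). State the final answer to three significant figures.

Q_w ≈ 127 m³/d

V·X = Y·Q·ΔS·θ_c gives V = 0.611 × 1060 × (1700 − 24.6) × 18.5 / 2220 = 9042 m³.
Wasting from the return line (neglecting effluent solids): Q_w = V·X / (θ_c·X_r) = 9042 × 2220 / (18.5 × 8520) = 127.4 m³/d.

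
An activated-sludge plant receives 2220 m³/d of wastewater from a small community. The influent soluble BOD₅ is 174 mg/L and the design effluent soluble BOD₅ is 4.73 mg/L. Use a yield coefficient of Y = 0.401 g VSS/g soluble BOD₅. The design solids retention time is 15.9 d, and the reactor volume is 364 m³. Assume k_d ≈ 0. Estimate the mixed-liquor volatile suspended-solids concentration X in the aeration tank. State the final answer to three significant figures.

X ≈ 6580 mg/L

From V·X = Y·Q·(S₀ − S)·θ_c (decay neglected): X = 0.401 × 2220 × (174 − 4.73) × 15.9 / 364 = 6582 mg/L.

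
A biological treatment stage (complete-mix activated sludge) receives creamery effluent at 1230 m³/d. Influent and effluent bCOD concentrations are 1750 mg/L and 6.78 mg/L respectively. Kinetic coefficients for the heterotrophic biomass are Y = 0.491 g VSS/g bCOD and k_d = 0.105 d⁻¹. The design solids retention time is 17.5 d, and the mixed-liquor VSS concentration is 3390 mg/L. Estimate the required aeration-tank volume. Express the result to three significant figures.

Rearranging the biomass balance for a CMAS with decay, V = Y·Q·ΔS·θ_c / [X·(1+k_d θ_c)] = 0.491 × 1230 × (1750 − 6.78) × 17.5 / [3390 × (1 + 0.105 × 17.5)] = 1.84×10^7 / 9619 = 1915 m³.

V ≈ 1920 m³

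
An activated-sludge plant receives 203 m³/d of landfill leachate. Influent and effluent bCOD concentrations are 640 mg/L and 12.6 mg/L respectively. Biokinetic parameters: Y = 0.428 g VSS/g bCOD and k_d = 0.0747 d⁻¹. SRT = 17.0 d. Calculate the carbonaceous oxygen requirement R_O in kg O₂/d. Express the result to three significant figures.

The observed yield is Y_obs = Y/(1 + k_d·θ_c) = 0.428 / (1 + 0.0747 × 17.0) = 0.428 / 2.270 = 0.1886 g VSS per g bCOD removed.
Mass of bCOD removed per day: Q(S₀ − S) = 203 × 627.4 g/m³ = 127.4 kg/d.
Net sludge production P_X = 0.1886 × 127.4 = 24.01 kg VSS/d.
Carbonaceous O₂ demand = substrate oxidised − cell-mass equivalent = 127.4 − 1.42 × 24.01 = 93.26 kg O₂/d.

R_O ≈ 93.3 kg O₂/d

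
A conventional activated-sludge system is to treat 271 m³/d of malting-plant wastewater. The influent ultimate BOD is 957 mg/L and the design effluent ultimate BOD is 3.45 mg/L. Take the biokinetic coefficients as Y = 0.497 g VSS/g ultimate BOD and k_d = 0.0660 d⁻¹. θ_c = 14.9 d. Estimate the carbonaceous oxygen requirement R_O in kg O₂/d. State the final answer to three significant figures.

Observed yield with endogenous decay: Y_obs = Y / (1 + k_d·θ_c) = 0.497 / (1 + 0.0660 × 14.9) = 0.497 / 1.983 = 0.2506 g VSS/g ultimate BOD.
Substrate removed = Q·(S₀ − S) = 271 m³/d × (957 − 3.45) g/m³ = 2.58×10^5 g/d = 258.4 kg/d.
P_X = Y_obs·Q·(S₀ − S) = 0.2506 × 258.4 = 64.75 kg VSS/d.
Carbonaceous O₂ demand = substrate oxidised − cell-mass equivalent = 258.4 − 1.42 × 64.75 = 166.5 kg O₂/d.

R_O ≈ 166 kg O₂/d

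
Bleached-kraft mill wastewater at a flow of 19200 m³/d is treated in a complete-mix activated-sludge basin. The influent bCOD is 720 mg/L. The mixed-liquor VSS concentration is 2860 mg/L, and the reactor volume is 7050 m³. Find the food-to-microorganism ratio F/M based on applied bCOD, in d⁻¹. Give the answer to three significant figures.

F/M = Q·S₀ / (V·X) = 19200 × 720 / (7050 × 2860) = 0.6856 g bCOD·(g VSS·d)⁻¹.

F/M ≈ 0.686 d⁻¹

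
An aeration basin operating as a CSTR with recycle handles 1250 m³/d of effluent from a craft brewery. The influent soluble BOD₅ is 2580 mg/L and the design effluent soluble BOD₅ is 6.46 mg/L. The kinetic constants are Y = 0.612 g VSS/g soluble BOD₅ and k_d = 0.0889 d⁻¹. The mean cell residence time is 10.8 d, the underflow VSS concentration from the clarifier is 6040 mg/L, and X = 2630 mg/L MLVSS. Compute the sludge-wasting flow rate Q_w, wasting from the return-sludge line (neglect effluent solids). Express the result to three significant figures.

Steady-state biomass mass balance: V·X·(1 + k_d·θ_c) = Y·Q·(S₀ − S)·θ_c, so V = 0.612 × 1250 × (2580 − 6.46) × 10.8 / [2630 × (1 + 0.0889 × 10.8)] = 2.13×10^7 / 5155 = 4125 m³.
θ_c = V·X/(Q_w·X_r) when wasting from the recycle, so Q_w = V·X/(θ_c·X_r) = 4125 × 2630 / (10.8 × 6040) = 166.3 m³/d.

Q_w ≈ 166 m³/d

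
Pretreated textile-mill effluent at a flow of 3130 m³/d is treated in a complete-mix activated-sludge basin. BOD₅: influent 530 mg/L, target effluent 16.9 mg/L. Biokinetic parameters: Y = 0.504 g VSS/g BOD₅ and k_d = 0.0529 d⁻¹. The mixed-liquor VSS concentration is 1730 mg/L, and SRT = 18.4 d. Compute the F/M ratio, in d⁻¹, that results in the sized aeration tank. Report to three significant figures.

From the SRT design equation V = Y Q (S₀−S) θ_c / [X (1 + k_d θ_c)] = 0.504 × 3130 × (530 − 16.9) × 18.4 / [1730 × (1 + 0.0529 × 18.4)] = 1.49×10^7 / 3414 = 4363 m³.
F/M = applied load / biomass = Q·S₀/(V·X) = 3130 × 530 / (4363 × 1730) = 0.2198 d⁻¹.

F/M ≈ 0.220 d⁻¹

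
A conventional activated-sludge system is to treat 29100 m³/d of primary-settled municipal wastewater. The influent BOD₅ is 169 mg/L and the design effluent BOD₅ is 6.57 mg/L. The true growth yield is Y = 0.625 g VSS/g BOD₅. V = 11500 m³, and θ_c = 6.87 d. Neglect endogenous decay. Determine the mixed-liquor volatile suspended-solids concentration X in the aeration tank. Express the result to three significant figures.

X = Y·Q·ΔS·θ_c / V = 0.625 × 29100 × (169 − 6.57) × 6.87 / 11500 = 1765 mg/L.

X ≈ 1760 mg/L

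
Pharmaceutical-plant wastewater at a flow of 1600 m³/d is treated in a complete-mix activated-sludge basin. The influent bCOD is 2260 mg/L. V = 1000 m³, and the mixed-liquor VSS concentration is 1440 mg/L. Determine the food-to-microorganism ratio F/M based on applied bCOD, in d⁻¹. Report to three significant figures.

Food-to-microorganism ratio F/M = Q S₀ / (V X) = 1600 × 2260 / (1000 × 1440) = 2.511 d⁻¹.

F/M ≈ 2.51 d⁻¹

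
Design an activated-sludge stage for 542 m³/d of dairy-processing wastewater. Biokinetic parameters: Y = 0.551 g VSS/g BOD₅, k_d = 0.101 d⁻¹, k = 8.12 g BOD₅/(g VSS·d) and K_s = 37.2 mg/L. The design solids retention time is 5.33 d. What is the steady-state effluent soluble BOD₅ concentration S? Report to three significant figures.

Effluent substrate depends only on kinetics and SRT: S = K_s(1 + k_d θ_c) / [θ_c(Yk − k_d) − 1] = 37.2 × (1 + 0.101 × 5.33) / [5.33 × (0.551 × 8.12 − 0.101) − 1] = 57.23 / 22.31 = 2.565 mg/L.

S ≈ 2.57 mg/L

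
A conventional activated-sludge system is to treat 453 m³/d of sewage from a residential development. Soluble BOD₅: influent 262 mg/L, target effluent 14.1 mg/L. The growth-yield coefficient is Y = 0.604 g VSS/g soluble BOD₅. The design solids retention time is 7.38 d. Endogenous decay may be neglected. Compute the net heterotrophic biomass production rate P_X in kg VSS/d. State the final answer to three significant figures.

With endogenous decay neglected, the observed yield equals the true yield: Y_obs = Y = 0.604 g VSS/g soluble BOD₅.
Q·(S₀ − S) = 453 × (262 − 14.1) × 10⁻³ = 112.3 kg/d removed.
Biomass produced: P_X = Y_obs·Q·ΔS = 0.6040 × 112.3 ≈ 67.83 kg VSS/d.

P_X ≈ 67.8 kg VSS/d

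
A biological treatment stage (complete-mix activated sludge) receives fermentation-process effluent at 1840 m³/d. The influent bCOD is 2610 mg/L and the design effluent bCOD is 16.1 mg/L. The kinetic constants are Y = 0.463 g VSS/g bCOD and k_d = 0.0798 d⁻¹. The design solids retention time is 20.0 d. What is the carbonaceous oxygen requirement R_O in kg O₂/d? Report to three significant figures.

R_O ≈ 3560 kg O₂/d

Observed yield with endogenous decay: Y_obs = Y / (1 + k_d·θ_c) = 0.463 / (1 + 0.0798 × 20.0) = 0.463 / 2.596 = 0.1784 g VSS/g bCOD.
Substrate removed = Q·(S₀ − S) = 1840 m³/d × (2610 − 16.1) g/m³ = 4.77×10^6 g/d = 4773 kg/d.
Net sludge production P_X = 0.1784 × 4773 = 851.2 kg VSS/d.
R_O = Q·ΔS − 1.42 P_X = 4773 − 1209 = 3564 kg O₂/d.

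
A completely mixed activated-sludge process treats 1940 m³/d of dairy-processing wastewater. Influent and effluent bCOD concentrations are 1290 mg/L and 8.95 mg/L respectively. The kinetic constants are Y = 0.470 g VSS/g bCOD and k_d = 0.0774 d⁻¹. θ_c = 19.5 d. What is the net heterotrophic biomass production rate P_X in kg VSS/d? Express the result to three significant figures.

Correct the yield for decay: Y_obs = Y/(1 + k_d θ_c) = 0.470 / (1 + 0.0774 × 19.5) = 0.470 / 2.509 = 0.1873.
Mass of bCOD removed per day: Q(S₀ − S) = 1940 × 1281 g/m³ = 2485 kg/d.
So the net sludge growth is P_X = 0.1873 × 2485 = 465.5 kg VSS/d.

P_X ≈ 465 kg VSS/d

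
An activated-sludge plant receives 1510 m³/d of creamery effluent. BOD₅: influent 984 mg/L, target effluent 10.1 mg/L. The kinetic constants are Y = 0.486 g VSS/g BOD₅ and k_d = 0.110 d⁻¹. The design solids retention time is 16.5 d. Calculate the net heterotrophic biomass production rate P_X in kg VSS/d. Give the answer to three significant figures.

Y_obs = Y / (1 + k_d θ_c) = 0.486 / (1 + 0.110 × 16.5) = 0.486 / 2.815 = 0.1726.
Substrate removed = Q·(S₀ − S) = 1510 m³/d × (984 − 10.1) g/m³ = 1.47×10^6 g/d = 1471 kg/d.
Biomass produced: P_X = Y_obs·Q·ΔS = 0.1726 × 1471 ≈ 253.9 kg VSS/d.

P_X ≈ 254 kg VSS/d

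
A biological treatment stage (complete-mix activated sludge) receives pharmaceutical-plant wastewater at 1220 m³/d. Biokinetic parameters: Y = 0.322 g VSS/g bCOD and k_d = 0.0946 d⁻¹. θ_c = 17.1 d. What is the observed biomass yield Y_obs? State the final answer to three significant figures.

Y_obs ≈ 0.123 g VSS/g bCOD

Y_obs = Y / (1 + k_d θ_c) = 0.322 / (1 + 0.0946 × 17.1) = 0.322 / 2.618 = 0.1230.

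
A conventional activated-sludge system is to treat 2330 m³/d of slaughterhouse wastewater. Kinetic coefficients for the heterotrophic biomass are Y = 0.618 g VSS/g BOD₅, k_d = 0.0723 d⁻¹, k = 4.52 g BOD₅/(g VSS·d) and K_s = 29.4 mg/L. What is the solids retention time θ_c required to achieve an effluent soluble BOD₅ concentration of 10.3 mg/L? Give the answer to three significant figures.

Specific growth rate at S = 10.3 mg/L: μ = YkS/(K_s+S) = 0.618·4.52·10.3/(29.4+10.3) = 0.7247 d⁻¹.
θ_c = 1/(μ − k_d) = 1/(0.7247 − 0.0723) = 1/0.6524 = 1.533 d.

θ_c ≈ 1.53 d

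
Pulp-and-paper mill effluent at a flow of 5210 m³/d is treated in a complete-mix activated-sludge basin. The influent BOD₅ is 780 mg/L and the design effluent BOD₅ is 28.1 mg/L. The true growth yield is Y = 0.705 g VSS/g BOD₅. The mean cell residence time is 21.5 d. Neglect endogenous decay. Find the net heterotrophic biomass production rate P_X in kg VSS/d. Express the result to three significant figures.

No decay correction is needed, so Y_obs = Y = 0.705.
ΔS = 780 − 28.1 = 751.9 mg/L, so the substrate removal rate is 5210 × 751.9/1000 = 3917 kg BOD₅/d.
Biomass produced: P_X = Y_obs·Q·ΔS = 0.7050 × 3917 ≈ 2762 kg VSS/d.

P_X ≈ 2760 kg VSS/d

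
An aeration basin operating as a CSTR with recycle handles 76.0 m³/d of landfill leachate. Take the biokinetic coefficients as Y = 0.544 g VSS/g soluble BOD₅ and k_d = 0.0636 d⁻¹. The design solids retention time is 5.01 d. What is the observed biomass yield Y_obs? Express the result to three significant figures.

Observed yield with endogenous decay: Y_obs = Y / (1 + k_d·θ_c) = 0.544 / (1 + 0.0636 × 5.01) = 0.544 / 1.319 = 0.4125 g VSS/g soluble BOD₅.

Y_obs ≈ 0.413 g VSS/g soluble BOD₅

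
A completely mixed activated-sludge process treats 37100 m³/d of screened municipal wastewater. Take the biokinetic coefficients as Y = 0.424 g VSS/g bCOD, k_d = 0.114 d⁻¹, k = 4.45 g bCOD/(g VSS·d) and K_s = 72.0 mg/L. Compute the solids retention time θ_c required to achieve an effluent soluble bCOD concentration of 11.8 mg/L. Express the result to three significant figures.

θ_c ≈ 6.59 d

From 1/θ_c = Y·k·S/(K_s + S) − k_d: Y·k·S/(K_s+S) = 0.424 × 4.45 × 11.8 / (72.0 + 11.8) = 0.2657 d⁻¹.
1/θ_c = 0.2657 − 0.114 = 0.1517 d⁻¹, so θ_c = 6.593 d.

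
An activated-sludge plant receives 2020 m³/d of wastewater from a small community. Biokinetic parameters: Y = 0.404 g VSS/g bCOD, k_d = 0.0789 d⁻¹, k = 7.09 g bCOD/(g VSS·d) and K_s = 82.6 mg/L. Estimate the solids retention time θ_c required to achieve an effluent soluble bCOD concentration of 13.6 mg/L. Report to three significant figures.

θ_c ≈ 3.07 d

Specific growth rate at S = 13.6 mg/L: μ = YkS/(K_s+S) = 0.404·7.09·13.6/(82.6+13.6) = 0.4049 d⁻¹.
Then 1/θ_c = μ − k_d = 0.4049 − 0.0789 = 0.3260 d⁻¹, giving θ_c = 3.067 d.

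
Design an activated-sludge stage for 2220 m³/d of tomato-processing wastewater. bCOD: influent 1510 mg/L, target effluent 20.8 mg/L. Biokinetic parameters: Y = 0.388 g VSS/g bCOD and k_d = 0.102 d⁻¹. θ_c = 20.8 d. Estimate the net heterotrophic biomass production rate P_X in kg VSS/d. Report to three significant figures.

Y_obs = Y / (1 + k_d θ_c) = 0.388 / (1 + 0.102 × 20.8) = 0.388 / 3.122 = 0.1243.
Substrate removed = Q·(S₀ − S) = 2220 m³/d × (1510 − 20.8) g/m³ = 3.31×10^6 g/d = 3306 kg/d.
Biomass produced: P_X = Y_obs·Q·ΔS = 0.1243 × 3306 ≈ 410.9 kg VSS/d.

P_X ≈ 411 kg VSS/d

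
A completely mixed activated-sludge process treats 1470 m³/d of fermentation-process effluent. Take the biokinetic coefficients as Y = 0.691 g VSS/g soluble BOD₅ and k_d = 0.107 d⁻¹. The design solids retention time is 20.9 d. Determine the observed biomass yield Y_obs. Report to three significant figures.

Y_obs ≈ 0.214 g VSS/g soluble BOD₅

The observed yield is Y_obs = Y/(1 + k_d·θ_c) = 0.691 / (1 + 0.107 × 20.9) = 0.691 / 3.236 = 0.2135 g VSS per g soluble BOD₅ removed.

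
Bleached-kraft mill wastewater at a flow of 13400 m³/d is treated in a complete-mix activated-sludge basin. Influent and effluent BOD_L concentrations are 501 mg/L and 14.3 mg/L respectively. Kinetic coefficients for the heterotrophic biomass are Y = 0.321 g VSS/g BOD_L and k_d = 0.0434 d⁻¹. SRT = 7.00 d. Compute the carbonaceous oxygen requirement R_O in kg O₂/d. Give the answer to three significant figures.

R_O ≈ 4240 kg O₂/d

Y_obs = Y / (1 + k_d θ_c) = 0.321 / (1 + 0.0434 × 7.00) = 0.321 / 1.304 = 0.2462.
ΔS = 501 − 14.3 = 486.7 mg/L, so the substrate removal rate is 13400 × 486.7/1000 = 6522 kg BOD_L/d.
P_X = Y_obs·Q·(S₀ − S) = 0.2462 × 6522 = 1606 kg VSS/d.
R_O = Q·ΔS − 1.42 P_X = 6522 − 2280 = 4242 kg O₂/d.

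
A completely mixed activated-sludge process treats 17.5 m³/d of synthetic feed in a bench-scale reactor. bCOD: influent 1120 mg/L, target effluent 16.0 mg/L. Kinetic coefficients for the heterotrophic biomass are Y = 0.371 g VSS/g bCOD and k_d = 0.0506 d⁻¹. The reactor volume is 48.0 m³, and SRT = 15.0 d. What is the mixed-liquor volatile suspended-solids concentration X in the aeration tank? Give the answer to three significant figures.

Solving the biomass balance for X: X = Y Q (S₀−S) θ_c / [V (1+k_d θ_c)] = 0.371 × 17.5 × (1120 − 16.0) × 15.0 / [48.0 × (1 + 0.0506 × 15.0)] = 1273 mg/L.

X ≈ 1270 mg/L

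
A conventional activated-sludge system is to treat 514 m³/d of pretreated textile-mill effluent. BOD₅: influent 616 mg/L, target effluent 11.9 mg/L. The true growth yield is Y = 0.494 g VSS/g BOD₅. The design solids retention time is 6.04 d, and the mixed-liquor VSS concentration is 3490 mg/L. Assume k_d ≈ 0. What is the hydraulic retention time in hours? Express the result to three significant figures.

τ ≈ 12.4 h

With k_d = 0 the design equation reduces to V = Y Q (S₀−S) θ_c / X = 0.494 × 514 × (616 − 11.9) × 6.04 / 3490 = 265.5 m³.
τ = V/Q = 265.5/514 = 0.5165 d, or 12.40 h.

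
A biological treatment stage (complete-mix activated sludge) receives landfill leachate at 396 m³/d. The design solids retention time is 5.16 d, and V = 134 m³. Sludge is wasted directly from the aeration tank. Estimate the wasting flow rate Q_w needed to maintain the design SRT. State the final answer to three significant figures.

Q_w ≈ 26.0 m³/d

For wasting at MLVSS concentration, Q_w = V/θ_c = 134.0/5.16 = 25.97 m³/d.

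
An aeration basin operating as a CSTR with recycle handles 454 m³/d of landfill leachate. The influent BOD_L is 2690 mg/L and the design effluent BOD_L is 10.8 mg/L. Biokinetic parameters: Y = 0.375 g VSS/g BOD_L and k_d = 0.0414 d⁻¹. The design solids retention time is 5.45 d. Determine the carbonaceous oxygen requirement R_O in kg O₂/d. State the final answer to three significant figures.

The observed yield is Y_obs = Y/(1 + k_d·θ_c) = 0.375 / (1 + 0.0414 × 5.45) = 0.375 / 1.226 = 0.3060 g VSS per g BOD_L removed.
Substrate removed = Q·(S₀ − S) = 454 m³/d × (2690 − 10.8) g/m³ = 1.22×10^6 g/d = 1216 kg/d.
Biomass synthesised: P_X = Y_obs × 1216 = 372.2 kg VSS/d.
R_O = Q·ΔS − 1.42 P_X = 1216 − 528.5 = 687.9 kg O₂/d.

R_O ≈ 688 kg O₂/d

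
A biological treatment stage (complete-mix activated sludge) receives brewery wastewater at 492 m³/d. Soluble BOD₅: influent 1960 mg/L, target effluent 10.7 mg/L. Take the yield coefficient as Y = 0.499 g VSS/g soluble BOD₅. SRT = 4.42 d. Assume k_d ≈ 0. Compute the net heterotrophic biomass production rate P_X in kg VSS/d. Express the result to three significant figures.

Since k_d ≈ 0, Y_obs = Y = 0.499 g VSS/g soluble BOD₅.
Q·(S₀ − S) = 492 × (1960 − 10.7) × 10⁻³ = 959.1 kg/d removed.
So the net sludge growth is P_X = 0.4990 × 959.1 = 478.6 kg VSS/d.

P_X ≈ 479 kg VSS/d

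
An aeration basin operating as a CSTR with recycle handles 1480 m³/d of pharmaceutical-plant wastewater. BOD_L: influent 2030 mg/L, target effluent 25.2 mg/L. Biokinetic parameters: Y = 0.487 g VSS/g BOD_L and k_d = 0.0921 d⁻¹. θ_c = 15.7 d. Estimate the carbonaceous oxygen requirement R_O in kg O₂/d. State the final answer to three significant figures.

Correct the yield for decay: Y_obs = Y/(1 + k_d θ_c) = 0.487 / (1 + 0.0921 × 15.7) = 0.487 / 2.446 = 0.1991.
Mass of BOD_L removed per day: Q(S₀ − S) = 1480 × 2005 g/m³ = 2967 kg/d.
Biomass synthesised: P_X = Y_obs × 2967 = 590.8 kg VSS/d.
R_O = Q·(S₀ − S) − 1.42·P_X = 2967 − 1.42 × 590.8 = 2128 kg O₂/d.

R_O ≈ 2130 kg O₂/d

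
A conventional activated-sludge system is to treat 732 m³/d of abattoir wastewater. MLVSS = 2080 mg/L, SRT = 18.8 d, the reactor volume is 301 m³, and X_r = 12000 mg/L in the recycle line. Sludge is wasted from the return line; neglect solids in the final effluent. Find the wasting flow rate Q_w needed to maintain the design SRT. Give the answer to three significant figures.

Q_w ≈ 2.78 m³/d

Q_w = (V·X)/(θ_c X_r) = 301.0 × 2080 / (18.8 × 12000) = 2.775 m³/d.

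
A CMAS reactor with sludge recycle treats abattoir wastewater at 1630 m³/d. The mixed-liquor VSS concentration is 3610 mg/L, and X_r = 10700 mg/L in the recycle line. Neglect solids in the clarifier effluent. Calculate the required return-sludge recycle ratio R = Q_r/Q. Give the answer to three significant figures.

R = Q_r/Q = X/(X_r − X) = 3610 / (10700 − 3610) = 0.5092.

R ≈ 0.509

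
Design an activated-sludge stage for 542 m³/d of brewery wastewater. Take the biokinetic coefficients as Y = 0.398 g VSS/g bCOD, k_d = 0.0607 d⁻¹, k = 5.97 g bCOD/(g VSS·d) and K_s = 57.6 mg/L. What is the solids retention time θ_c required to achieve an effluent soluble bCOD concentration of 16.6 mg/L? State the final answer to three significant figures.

θ_c ≈ 2.12 d

Specific growth rate at S = 16.6 mg/L: μ = YkS/(K_s+S) = 0.398·5.97·16.6/(57.6+16.6) = 0.5316 d⁻¹.
θ_c = 1/(μ − k_d) = 1/(0.5316 − 0.0607) = 1/0.4709 = 2.124 d.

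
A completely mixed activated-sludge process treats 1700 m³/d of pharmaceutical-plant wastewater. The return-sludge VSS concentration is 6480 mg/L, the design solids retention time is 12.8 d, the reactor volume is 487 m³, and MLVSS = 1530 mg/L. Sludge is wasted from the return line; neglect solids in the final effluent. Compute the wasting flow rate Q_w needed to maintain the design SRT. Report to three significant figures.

Wasting from the return line (neglecting effluent solids): Q_w = V·X / (θ_c·X_r) = 487.0 × 1530 / (12.8 × 6480) = 8.983 m³/d.

Q_w ≈ 8.98 m³/d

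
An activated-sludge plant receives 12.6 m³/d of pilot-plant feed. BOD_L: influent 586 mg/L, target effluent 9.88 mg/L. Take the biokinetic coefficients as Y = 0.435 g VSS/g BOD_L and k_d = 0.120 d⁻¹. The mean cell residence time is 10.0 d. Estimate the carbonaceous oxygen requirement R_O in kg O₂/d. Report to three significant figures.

R_O ≈ 5.22 kg O₂/d

Correct the yield for decay: Y_obs = Y/(1 + k_d θ_c) = 0.435 / (1 + 0.120 × 10.0) = 0.435 / 2.200 = 0.1977.
Substrate removed = Q·(S₀ − S) = 12.6 m³/d × (586 − 9.88) g/m³ = 7.26×10^3 g/d = 7.259 kg/d.
P_X = Y_obs·Q·(S₀ − S) = 0.1977 × 7.259 = 1.435 kg VSS/d.
R_O = Q·ΔS − 1.42 P_X = 7.259 − 2.038 = 5.221 kg O₂/d.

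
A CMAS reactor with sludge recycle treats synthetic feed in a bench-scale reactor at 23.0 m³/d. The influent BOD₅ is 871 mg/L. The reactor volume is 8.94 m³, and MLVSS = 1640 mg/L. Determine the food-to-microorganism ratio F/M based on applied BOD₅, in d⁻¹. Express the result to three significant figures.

Food-to-microorganism ratio F/M = Q S₀ / (V X) = 23.0 × 871 / (8.940 × 1640) = 1.366 d⁻¹.

F/M ≈ 1.37 d⁻¹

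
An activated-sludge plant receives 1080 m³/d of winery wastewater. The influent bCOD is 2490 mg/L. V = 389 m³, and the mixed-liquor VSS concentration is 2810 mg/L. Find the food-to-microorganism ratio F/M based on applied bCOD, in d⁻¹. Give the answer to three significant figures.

F/M ≈ 2.46 d⁻¹

F/M = Q·S₀ / (V·X) = 1080 × 2490 / (389.0 × 2810) = 2.460 g bCOD·(g VSS·d)⁻¹.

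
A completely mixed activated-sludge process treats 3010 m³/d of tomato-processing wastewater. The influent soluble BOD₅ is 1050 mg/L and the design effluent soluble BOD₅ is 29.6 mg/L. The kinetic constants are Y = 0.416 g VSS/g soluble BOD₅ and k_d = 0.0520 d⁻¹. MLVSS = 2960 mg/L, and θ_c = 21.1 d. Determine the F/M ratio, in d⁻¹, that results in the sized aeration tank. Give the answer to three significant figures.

F/M ≈ 0.246 d⁻¹

Rearranging the biomass balance for a CMAS with decay, V = Y·Q·ΔS·θ_c / [X·(1+k_d θ_c)] = 0.416 × 3010 × (1050 − 29.6) × 21.1 / [2960 × (1 + 0.0520 × 21.1)] = 2.7×10^7 / 6208 = 4343 m³.
F/M = Q·S₀ / (V·X) = 3010 × 1050 / (4343 × 2960) = 0.2459 g soluble BOD₅·(g VSS·d)⁻¹.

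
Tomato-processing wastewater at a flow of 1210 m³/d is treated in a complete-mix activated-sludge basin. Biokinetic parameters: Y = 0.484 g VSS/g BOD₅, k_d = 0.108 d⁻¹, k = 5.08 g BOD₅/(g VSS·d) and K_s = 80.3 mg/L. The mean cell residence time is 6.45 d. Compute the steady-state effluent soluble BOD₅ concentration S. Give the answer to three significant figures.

S ≈ 9.62 mg/L

Effluent substrate depends only on kinetics and SRT: S = K_s(1 + k_d θ_c) / [θ_c(Yk − k_d) − 1] = 80.3 × (1 + 0.108 × 6.45) / [6.45 × (0.484 × 5.08 − 0.108) − 1] = 136.2 / 14.16 = 9.620 mg/L.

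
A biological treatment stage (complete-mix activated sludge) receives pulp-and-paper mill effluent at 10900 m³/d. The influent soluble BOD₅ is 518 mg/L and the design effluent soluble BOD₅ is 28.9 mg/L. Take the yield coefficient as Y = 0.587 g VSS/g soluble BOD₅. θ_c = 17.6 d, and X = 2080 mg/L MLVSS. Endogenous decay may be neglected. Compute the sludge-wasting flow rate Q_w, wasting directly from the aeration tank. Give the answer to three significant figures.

Q_w ≈ 1500 m³/d

With k_d = 0 the design equation reduces to V = Y Q (S₀−S) θ_c / X = 0.587 × 10900 × (518 − 28.9) × 17.6 / 2080 = 26480 m³.
Wasting from the aeration tank: Q_w = V / θ_c = 26480 / 17.6 = 1505 m³/d.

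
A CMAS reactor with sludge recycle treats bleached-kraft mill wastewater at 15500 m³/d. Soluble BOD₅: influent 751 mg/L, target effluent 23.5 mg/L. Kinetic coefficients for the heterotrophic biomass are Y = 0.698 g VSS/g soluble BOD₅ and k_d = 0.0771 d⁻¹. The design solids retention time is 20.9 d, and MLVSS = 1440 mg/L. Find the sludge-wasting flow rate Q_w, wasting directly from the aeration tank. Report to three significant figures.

Q_w ≈ 2090 m³/d

From the SRT design equation V = Y Q (S₀−S) θ_c / [X (1 + k_d θ_c)] = 0.698 × 15500 × (751 − 23.5) × 20.9 / [1440 × (1 + 0.0771 × 20.9)] = 1.65×10^8 / 3760 = 43745 m³.
Wasting from the aeration tank: Q_w = V / θ_c = 43745 / 20.9 = 2093 m³/d.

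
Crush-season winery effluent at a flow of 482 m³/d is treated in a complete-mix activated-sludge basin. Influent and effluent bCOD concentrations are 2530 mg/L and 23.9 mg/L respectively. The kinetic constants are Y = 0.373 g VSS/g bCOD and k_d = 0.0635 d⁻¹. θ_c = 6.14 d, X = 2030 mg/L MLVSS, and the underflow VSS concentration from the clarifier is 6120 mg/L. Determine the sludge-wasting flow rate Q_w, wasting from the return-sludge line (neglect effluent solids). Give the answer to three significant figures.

Steady-state biomass mass balance: V·X·(1 + k_d·θ_c) = Y·Q·(S₀ − S)·θ_c, so V = 0.373 × 482 × (2530 − 23.9) × 6.14 / [2030 × (1 + 0.0635 × 6.14)] = 2.77×10^6 / 2821 = 980.5 m³.
Q_w = (V·X)/(θ_c X_r) = 980.5 × 2030 / (6.14 × 6120) = 52.97 m³/d.

Q_w ≈ 53.0 m³/d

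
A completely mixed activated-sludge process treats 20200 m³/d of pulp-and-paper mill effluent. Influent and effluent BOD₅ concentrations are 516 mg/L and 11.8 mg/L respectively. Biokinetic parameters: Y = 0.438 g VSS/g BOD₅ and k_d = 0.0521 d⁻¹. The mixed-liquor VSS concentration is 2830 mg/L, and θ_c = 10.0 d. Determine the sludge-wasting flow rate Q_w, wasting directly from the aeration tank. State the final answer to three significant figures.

Q_w ≈ 1040 m³/d

Steady-state biomass mass balance: V·X·(1 + k_d·θ_c) = Y·Q·(S₀ − S)·θ_c, so V = 0.438 × 20200 × (516 − 11.8) × 10.0 / [2830 × (1 + 0.0521 × 10.0)] = 4.46×10^7 / 4304 = 10364 m³.
Wasting from the aeration tank: Q_w = V / θ_c = 10364 / 10.0 = 1036 m³/d.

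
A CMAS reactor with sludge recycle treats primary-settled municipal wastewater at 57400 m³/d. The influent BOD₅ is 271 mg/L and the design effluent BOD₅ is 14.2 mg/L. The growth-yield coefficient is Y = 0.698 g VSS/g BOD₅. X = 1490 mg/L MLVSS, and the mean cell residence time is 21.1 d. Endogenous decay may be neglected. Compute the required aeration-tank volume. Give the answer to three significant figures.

V·X = Y·Q·ΔS·θ_c gives V = 0.698 × 57400 × (271 − 14.2) × 21.1 / 1490 = 145700 m³.

V ≈ 146000 m³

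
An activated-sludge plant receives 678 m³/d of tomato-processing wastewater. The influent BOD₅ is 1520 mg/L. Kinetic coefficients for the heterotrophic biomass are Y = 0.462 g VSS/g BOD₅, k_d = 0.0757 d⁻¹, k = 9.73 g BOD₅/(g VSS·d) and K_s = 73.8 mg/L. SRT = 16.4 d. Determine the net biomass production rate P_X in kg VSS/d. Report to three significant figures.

For a completely mixed reactor with recycle the Lawrence–McCarty relation gives S = K_s·(1 + k_d·θ_c) / [θ_c·(Y·k − k_d) − 1] = 73.8 × (1 + 0.0757 × 16.4) / [16.4 × (0.462 × 9.73 − 0.0757) − 1] = 165.4 / 71.48 = 2.314 mg/L.
Observed yield with endogenous decay: Y_obs = Y / (1 + k_d·θ_c) = 0.462 / (1 + 0.0757 × 16.4) = 0.462 / 2.241 = 0.2061 g VSS/g BOD₅.
Mass of BOD₅ removed per day: Q(S₀ − S) = 678 × 1518 g/m³ = 1029 kg/d.
P_X = Y_obs · Q(S₀ − S) = 0.2061 × 1029 = 212.1 kg VSS/d.

P_X ≈ 212 kg VSS/d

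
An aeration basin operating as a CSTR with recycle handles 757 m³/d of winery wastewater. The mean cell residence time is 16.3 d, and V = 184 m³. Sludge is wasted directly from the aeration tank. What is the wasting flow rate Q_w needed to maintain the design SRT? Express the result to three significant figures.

Q_w ≈ 11.3 m³/d

Wasting from the aeration tank: Q_w = V / θ_c = 184.0 / 16.3 = 11.29 m³/d.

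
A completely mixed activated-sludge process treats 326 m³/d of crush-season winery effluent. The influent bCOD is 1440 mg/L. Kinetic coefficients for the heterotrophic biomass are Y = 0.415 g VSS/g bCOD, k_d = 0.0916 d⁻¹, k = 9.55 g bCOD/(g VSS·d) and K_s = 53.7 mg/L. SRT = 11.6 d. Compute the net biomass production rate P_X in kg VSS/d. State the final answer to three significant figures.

P_X ≈ 94.3 kg VSS/d

For a completely mixed reactor with recycle the Lawrence–McCarty relation gives S = K_s·(1 + k_d·θ_c) / [θ_c·(Y·k − k_d) − 1] = 53.7 × (1 + 0.0916 × 11.6) / [11.6 × (0.415 × 9.55 − 0.0916) − 1] = 110.8 / 43.91 = 2.522 mg/L.
Correct the yield for decay: Y_obs = Y/(1 + k_d θ_c) = 0.415 / (1 + 0.0916 × 11.6) = 0.415 / 2.063 = 0.2012.
ΔS = 1440 − 2.52 = 1437 mg/L, so the substrate removal rate is 326 × 1437/1000 = 468.6 kg bCOD/d.
So the net sludge growth is P_X = 0.2012 × 468.6 = 94.29 kg VSS/d.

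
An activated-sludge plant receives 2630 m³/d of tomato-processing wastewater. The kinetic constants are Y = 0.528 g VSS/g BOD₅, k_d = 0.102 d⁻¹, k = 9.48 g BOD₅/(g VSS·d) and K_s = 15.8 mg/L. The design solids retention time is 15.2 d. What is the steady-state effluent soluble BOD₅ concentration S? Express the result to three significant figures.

Effluent substrate depends only on kinetics and SRT: S = K_s(1 + k_d θ_c) / [θ_c(Yk − k_d) − 1] = 15.8 × (1 + 0.102 × 15.2) / [15.2 × (0.528 × 9.48 − 0.102) − 1] = 40.30 / 73.53 = 0.5480 mg/L.

S ≈ 0.548 mg/L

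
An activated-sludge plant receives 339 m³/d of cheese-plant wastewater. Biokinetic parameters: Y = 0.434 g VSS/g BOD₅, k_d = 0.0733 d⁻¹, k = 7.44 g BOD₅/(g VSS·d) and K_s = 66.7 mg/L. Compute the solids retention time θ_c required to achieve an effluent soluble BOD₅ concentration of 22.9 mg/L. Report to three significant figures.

Specific growth rate at S = 22.9 mg/L: μ = YkS/(K_s+S) = 0.434·7.44·22.9/(66.7+22.9) = 0.8253 d⁻¹.
θ_c = 1/(μ − k_d) = 1/(0.8253 − 0.0733) = 1/0.7520 = 1.330 d.

θ_c ≈ 1.33 d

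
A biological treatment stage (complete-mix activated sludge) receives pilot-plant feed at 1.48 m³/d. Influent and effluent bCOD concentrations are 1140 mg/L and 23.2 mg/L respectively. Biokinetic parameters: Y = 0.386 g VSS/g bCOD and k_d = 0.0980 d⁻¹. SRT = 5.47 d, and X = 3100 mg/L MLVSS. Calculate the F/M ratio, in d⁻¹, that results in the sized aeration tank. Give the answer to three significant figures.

F/M ≈ 0.743 d⁻¹

From the SRT design equation V = Y Q (S₀−S) θ_c / [X (1 + k_d θ_c)] = 0.386 × 1.48 × (1140 − 23.2) × 5.47 / [3100 × (1 + 0.0980 × 5.47)] = 3.49×10^3 / 4762 = 0.7329 m³.
F/M = Q·S₀ / (V·X) = 1.48 × 1140 / (0.7329 × 3100) = 0.7426 g bCOD·(g VSS·d)⁻¹.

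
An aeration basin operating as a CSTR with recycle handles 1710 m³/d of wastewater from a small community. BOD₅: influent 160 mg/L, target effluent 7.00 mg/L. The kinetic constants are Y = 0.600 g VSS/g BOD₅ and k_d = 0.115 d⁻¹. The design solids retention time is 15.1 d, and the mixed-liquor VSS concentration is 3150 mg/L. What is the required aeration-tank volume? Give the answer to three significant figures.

From the SRT design equation V = Y Q (S₀−S) θ_c / [X (1 + k_d θ_c)] = 0.600 × 1710 × (160 − 7.00) × 15.1 / [3150 × (1 + 0.115 × 15.1)] = 2.37×10^6 / 8620 = 275.0 m³.

V ≈ 275 m³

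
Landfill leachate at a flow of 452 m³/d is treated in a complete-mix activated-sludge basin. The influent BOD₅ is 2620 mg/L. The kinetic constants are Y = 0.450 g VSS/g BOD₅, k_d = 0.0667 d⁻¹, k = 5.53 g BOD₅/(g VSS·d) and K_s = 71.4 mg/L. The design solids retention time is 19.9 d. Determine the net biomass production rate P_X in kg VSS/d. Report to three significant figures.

P_X ≈ 229 kg VSS/d

For a completely mixed reactor with recycle the Lawrence–McCarty relation gives S = K_s·(1 + k_d·θ_c) / [θ_c·(Y·k − k_d) − 1] = 71.4 × (1 + 0.0667 × 19.9) / [19.9 × (0.450 × 5.53 − 0.0667) − 1] = 166.2 / 47.19 = 3.521 mg/L.
The observed yield is Y_obs = Y/(1 + k_d·θ_c) = 0.450 / (1 + 0.0667 × 19.9) = 0.450 / 2.327 = 0.1934 g VSS per g BOD₅ removed.
Q·(S₀ − S) = 452 × (2620 − 3.52) × 10⁻³ = 1183 kg/d removed.
Net biomass production P_X = Y_obs × Q·(S₀ − S) = 0.1934 × 1183 = 228.7 kg VSS/d.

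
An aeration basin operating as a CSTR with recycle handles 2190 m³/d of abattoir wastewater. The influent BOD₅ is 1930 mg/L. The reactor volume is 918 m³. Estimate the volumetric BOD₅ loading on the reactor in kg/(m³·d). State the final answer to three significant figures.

Volumetric loading L_v = Q·S₀ / V = 2190 × 1930 g/m³ / 918.0 m³ = 4604 g/(m³·d) = 4.604 kg BOD₅/(m³·d).

L_v ≈ 4.60 kg BOD₅/(m³·d)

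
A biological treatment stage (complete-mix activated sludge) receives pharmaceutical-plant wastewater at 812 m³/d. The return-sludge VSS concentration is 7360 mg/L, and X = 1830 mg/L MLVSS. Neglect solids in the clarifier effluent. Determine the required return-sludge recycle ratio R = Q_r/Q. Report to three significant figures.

Solids balance on the clarifier gives (1+R)X = R·X_r, so R = X/(X_r − X) = 1830 / (7360 − 1830) = 0.3309.

R ≈ 0.331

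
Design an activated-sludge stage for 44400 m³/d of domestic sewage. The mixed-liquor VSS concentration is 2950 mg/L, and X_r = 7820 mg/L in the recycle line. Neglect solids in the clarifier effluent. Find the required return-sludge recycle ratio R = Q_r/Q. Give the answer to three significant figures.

R ≈ 0.606

R = Q_r/Q = X/(X_r − X) = 2950 / (7820 − 2950) = 0.6057.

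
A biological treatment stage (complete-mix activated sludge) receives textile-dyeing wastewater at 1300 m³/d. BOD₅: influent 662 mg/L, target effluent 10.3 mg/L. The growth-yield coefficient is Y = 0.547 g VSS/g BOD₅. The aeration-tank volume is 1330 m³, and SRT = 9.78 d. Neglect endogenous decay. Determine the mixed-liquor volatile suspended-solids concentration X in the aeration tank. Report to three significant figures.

X = Y·Q·ΔS·θ_c / V = 0.547 × 1300 × (662 − 10.3) × 9.78 / 1330 = 3408 mg/L.

X ≈ 3410 mg/L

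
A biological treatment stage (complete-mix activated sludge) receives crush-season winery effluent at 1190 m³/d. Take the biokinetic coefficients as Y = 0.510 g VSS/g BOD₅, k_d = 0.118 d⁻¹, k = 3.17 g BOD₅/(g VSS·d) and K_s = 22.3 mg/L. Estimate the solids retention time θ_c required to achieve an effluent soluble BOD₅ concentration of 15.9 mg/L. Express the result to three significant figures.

Specific growth rate at S = 15.9 mg/L: μ = YkS/(K_s+S) = 0.510·3.17·15.9/(22.3+15.9) = 0.6729 d⁻¹.
1/θ_c = 0.6729 − 0.118 = 0.5549 d⁻¹, so θ_c = 1.802 d.

θ_c ≈ 1.80 d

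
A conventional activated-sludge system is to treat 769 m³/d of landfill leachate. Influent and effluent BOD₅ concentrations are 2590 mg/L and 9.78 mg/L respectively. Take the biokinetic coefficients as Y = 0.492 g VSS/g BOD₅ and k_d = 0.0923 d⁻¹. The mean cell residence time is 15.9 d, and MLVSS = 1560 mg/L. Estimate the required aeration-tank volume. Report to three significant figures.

From the SRT design equation V = Y Q (S₀−S) θ_c / [X (1 + k_d θ_c)] = 0.492 × 769 × (2590 − 9.78) × 15.9 / [1560 × (1 + 0.0923 × 15.9)] = 1.55×10^7 / 3849 = 4032 m³.

V ≈ 4030 m³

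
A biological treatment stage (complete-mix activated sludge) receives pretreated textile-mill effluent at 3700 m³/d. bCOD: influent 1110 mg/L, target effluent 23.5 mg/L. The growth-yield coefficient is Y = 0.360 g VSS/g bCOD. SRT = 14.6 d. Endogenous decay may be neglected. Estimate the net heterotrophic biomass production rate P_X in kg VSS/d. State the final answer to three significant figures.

P_X ≈ 1450 kg VSS/d

With endogenous decay neglected, the observed yield equals the true yield: Y_obs = Y = 0.360 g VSS/g bCOD.
Substrate removed = Q·(S₀ − S) = 3700 m³/d × (1110 − 23.5) g/m³ = 4.02×10^6 g/d = 4020 kg/d.
Biomass produced: P_X = Y_obs·Q·ΔS = 0.3600 × 4020 ≈ 1447 kg VSS/d.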